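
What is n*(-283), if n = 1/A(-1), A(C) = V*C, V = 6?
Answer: 283/6 ≈ 47.167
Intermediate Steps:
A(C) = 6*C
n = -⅙ (n = 1/(6*(-1)) = 1/(-6) = 1*(-⅙) = -⅙ ≈ -0.16667)
n*(-283) = -⅙*(-283) = 283/6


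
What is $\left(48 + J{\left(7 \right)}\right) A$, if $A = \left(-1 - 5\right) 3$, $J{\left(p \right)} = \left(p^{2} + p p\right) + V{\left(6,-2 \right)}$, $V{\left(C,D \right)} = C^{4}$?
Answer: $-25956$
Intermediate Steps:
$J{\left(p \right)} = 1296 + 2 p^{2}$ ($J{\left(p \right)} = \left(p^{2} + p p\right) + 6^{4} = \left(p^{2} + p^{2}\right) + 1296 = 2 p^{2} + 1296 = 1296 + 2 p^{2}$)
$A = -18$ ($A = \left(-6\right) 3 = -18$)
$\left(48 + J{\left(7 \right)}\right) A = \left(48 + \left(1296 + 2 \cdot 7^{2}\right)\right) \left(-18\right) = \left(48 + \left(1296 + 2 \cdot 49\right)\right) \left(-18\right) = \left(48 + \left(1296 + 98\right)\right) \left(-18\right) = \left(48 + 1394\right) \left(-18\right) = 1442 \left(-18\right) = -25956$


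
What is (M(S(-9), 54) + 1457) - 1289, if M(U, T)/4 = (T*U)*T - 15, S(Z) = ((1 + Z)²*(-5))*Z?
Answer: 33592428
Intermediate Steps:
S(Z) = -5*Z*(1 + Z)² (S(Z) = (-5*(1 + Z)²)*Z = -5*Z*(1 + Z)²)
M(U, T) = -60 + 4*U*T² (M(U, T) = 4*((T*U)*T - 15) = 4*(U*T² - 15) = 4*(-15 + U*T²) = -60 + 4*U*T²)
(M(S(-9), 54) + 1457) - 1289 = ((-60 + 4*(-5*(-9)*(1 - 9)²)*54²) + 1457) - 1289 = ((-60 + 4*(-5*(-9)*(-8)²)*2916) + 1457) - 1289 = ((-60 + 4*(-5*(-9)*64)*2916) + 1457) - 1289 = ((-60 + 4*2880*2916) + 1457) - 1289 = ((-60 + 33592320) + 1457) - 1289 = (33592260 + 1457) - 1289 = 33593717 - 1289 = 33592428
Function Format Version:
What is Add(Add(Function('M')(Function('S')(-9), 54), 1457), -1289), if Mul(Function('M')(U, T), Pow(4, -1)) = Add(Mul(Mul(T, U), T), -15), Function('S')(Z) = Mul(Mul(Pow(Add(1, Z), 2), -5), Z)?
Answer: 33592428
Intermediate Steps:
Function('S')(Z) = Mul(-5, Z, Pow(Add(1, Z), 2)) (Function('S')(Z) = Mul(Mul(-5, Pow(Add(1, Z), 2)), Z) = Mul(-5, Z, Pow(Add(1, Z), 2)))
Function('M')(U, T) = Add(-60, Mul(4, U, Pow(T, 2))) (Function('M')(U, T) = Mul(4, Add(Mul(Mul(T, U), T), -15)) = Mul(4, Add(Mul(U, Pow(T, 2)), -15)) = Mul(4, Add(-15, Mul(U, Pow(T, 2)))) = Add(-60, Mul(4, U, Pow(T, 2))))
Add(Add(Function('M')(Function('S')(-9), 54), 1457), -1289) = Add(Add(Add(-60, Mul(4, Mul(-5, -9, Pow(Add(1, -9), 2)), Pow(54, 2))), 1457), -1289) = Add(Add(Add(-60, Mul(4, Mul(-5, -9, Pow(-8, 2)), 2916)), 1457), -1289) = Add(Add(Add(-60, Mul(4, Mul(-5, -9, 64), 2916)), 1457), -1289) = Add(Add(Add(-60, Mul(4, 2880, 2916)), 1457), -1289) = Add(Add(Add(-60, 33592320), 1457), -1289) = Add(Add(33592260, 1457), -1289) = Add(33593717, -1289) = 33592428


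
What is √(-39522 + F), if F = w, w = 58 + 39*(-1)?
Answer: I*√39503 ≈ 198.75*I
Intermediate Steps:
w = 19 (w = 58 - 39 = 19)
F = 19
√(-39522 + F) = √(-39522 + 19) = √(-39503) = I*√39503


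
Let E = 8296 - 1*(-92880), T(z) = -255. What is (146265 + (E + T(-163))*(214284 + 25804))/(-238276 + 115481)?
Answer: -24230067313/122795 ≈ -1.9732e+5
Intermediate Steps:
E = 101176 (E = 8296 + 92880 = 101176)
(146265 + (E + T(-163))*(214284 + 25804))/(-238276 + 115481) = (146265 + (101176 - 255)*(214284 + 25804))/(-238276 + 115481) = (146265 + 100921*240088)/(-122795) = (146265 + 24229921048)*(-1/122795) = 24230067313*(-1/122795) = -24230067313/122795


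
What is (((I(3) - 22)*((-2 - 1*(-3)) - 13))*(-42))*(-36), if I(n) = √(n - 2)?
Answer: 381024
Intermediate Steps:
I(n) = √(-2 + n)
(((I(3) - 22)*((-2 - 1*(-3)) - 13))*(-42))*(-36) = (((√(-2 + 3) - 22)*((-2 - 1*(-3)) - 13))*(-42))*(-36) = (((√1 - 22)*((-2 + 3) - 13))*(-42))*(-36) = (((1 - 22)*(1 - 13))*(-42))*(-36) = (-21*(-12)*(-42))*(-36) = (252*(-42))*(-36) = -10584*(-36) = 381024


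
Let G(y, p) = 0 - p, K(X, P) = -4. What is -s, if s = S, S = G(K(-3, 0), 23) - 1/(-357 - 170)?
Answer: 12120/527 ≈ 22.998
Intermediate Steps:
G(y, p) = -p
S = -12120/527 (S = -1*23 - 1/(-357 - 170) = -23 - 1/(-527) = -23 - 1*(-1/527) = -23 + 1/527 = -12120/527 ≈ -22.998)
s = -12120/527 ≈ -22.998
-s = -1*(-12120/527) = 12120/527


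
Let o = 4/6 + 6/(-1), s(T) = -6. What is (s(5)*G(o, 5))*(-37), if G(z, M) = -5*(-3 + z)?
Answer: 9250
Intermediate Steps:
o = -16/3 (o = 4*(1/6) + 6*(-1) = 2/3 - 6 = -16/3 ≈ -5.3333)
G(z, M) = 15 - 5*z
(s(5)*G(o, 5))*(-37) = -6*(15 - 5*(-16/3))*(-37) = -6*(15 + 80/3)*(-37) = -6*125/3*(-37) = -250*(-37) = 9250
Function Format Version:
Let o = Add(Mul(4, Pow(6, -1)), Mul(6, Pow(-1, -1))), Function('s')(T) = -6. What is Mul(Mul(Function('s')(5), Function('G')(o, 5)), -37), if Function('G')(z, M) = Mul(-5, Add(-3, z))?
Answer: 9250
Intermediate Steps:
o = Rational(-16, 3) (o = Add(Mul(4, Rational(1, 6)), Mul(6, -1)) = Add(Rational(2, 3), -6) = Rational(-16, 3) ≈ -5.3333)
Function('G')(z, M) = Add(15, Mul(-5, z))
Mul(Mul(Function('s')(5), Function('G')(o, 5)), -37) = Mul(Mul(-6, Add(15, Mul(-5, Rational(-16, 3)))), -37) = Mul(Mul(-6, Add(15, Rational(80, 3))), -37) = Mul(Mul(-6, Rational(125, 3)), -37) = Mul(-250, -37) = 9250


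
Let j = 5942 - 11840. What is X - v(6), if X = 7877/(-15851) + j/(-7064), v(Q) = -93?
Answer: 5225596111/55985732 ≈ 93.338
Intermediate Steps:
j = -5898
X = 18923035/55985732 (X = 7877/(-15851) - 5898/(-7064) = 7877*(-1/15851) - 5898*(-1/7064) = -7877/15851 + 2949/3532 = 18923035/55985732 ≈ 0.33800)
X - v(6) = 18923035/55985732 - 1*(-93) = 18923035/55985732 + 93 = 5225596111/55985732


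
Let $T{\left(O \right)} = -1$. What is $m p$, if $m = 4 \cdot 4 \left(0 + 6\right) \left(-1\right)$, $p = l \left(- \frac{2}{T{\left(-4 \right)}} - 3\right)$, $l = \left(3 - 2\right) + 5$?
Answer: $576$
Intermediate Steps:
$l = 6$ ($l = 1 + 5 = 6$)
$p = -6$ ($p = 6 \left(- \frac{2}{-1} - 3\right) = 6 \left(\left(-2\right) \left(-1\right) - 3\right) = 6 \left(2 - 3\right) = 6 \left(-1\right) = -6$)
$m = -96$ ($m = 16 \cdot 6 \left(-1\right) = 16 \left(-6\right) = -96$)
$m p = \left(-96\right) \left(-6\right) = 576$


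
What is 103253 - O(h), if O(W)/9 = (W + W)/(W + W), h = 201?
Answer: 103244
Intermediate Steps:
O(W) = 9 (O(W) = 9*((W + W)/(W + W)) = 9*((2*W)/((2*W))) = 9*((2*W)*(1/(2*W))) = 9*1 = 9)
103253 - O(h) = 103253 - 1*9 = 103253 - 9 = 103244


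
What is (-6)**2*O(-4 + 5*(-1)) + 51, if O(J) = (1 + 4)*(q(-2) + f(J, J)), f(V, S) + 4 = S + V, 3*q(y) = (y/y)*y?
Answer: -4029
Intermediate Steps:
q(y) = y/3 (q(y) = ((y/y)*y)/3 = (1*y)/3 = y/3)
f(V, S) = -4 + S + V (f(V, S) = -4 + (S + V) = -4 + S + V)
O(J) = -70/3 + 10*J (O(J) = (1 + 4)*((1/3)*(-2) + (-4 + J + J)) = 5*(-2/3 + (-4 + 2*J)) = 5*(-14/3 + 2*J) = -70/3 + 10*J)
(-6)**2*O(-4 + 5*(-1)) + 51 = (-6)**2*(-70/3 + 10*(-4 + 5*(-1))) + 51 = 36*(-70/3 + 10*(-4 - 5)) + 51 = 36*(-70/3 + 10*(-9)) + 51 = 36*(-70/3 - 90) + 51 = 36*(-340/3) + 51 = -4080 + 51 = -4029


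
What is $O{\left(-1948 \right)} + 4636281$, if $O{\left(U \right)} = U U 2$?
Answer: $12225689$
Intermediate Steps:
$O{\left(U \right)} = 2 U^{2}$ ($O{\left(U \right)} = U^{2} \cdot 2 = 2 U^{2}$)
$O{\left(-1948 \right)} + 4636281 = 2 \left(-1948\right)^{2} + 4636281 = 2 \cdot 3794704 + 4636281 = 7589408 + 4636281 = 12225689$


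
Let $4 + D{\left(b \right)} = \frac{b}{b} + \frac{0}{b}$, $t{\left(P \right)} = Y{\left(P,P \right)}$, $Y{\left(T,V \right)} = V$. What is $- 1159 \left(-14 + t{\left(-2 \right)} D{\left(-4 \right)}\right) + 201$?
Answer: $9473$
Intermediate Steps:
$t{\left(P \right)} = P$
$D{\left(b \right)} = -3$ ($D{\left(b \right)} = -4 + \left(\frac{b}{b} + \frac{0}{b}\right) = -4 + \left(1 + 0\right) = -4 + 1 = -3$)
$- 1159 \left(-14 + t{\left(-2 \right)} D{\left(-4 \right)}\right) + 201 = - 1159 \left(-14 - -6\right) + 201 = - 1159 \left(-14 + 6\right) + 201 = \left(-1159\right) \left(-8\right) + 201 = 9272 + 201 = 9473$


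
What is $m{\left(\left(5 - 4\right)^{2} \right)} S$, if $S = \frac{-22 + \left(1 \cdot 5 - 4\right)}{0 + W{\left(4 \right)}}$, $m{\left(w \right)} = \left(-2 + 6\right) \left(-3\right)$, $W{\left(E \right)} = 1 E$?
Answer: $63$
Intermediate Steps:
$W{\left(E \right)} = E$
$m{\left(w \right)} = -12$ ($m{\left(w \right)} = 4 \left(-3\right) = -12$)
$S = - \frac{21}{4}$ ($S = \frac{-22 + \left(1 \cdot 5 - 4\right)}{0 + 4} = \frac{-22 + \left(5 - 4\right)}{4} = \left(-22 + 1\right) \frac{1}{4} = \left(-21\right) \frac{1}{4} = - \frac{21}{4} \approx -5.25$)
$m{\left(\left(5 - 4\right)^{2} \right)} S = \left(-12\right) \left(- \frac{21}{4}\right) = 63$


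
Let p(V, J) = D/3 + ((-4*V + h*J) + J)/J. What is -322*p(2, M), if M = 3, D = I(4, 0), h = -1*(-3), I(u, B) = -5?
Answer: 322/3 ≈ 107.33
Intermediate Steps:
h = 3
D = -5
p(V, J) = -5/3 + (-4*V + 4*J)/J (p(V, J) = -5/3 + ((-4*V + 3*J) + J)/J = -5*1/3 + (-4*V + 4*J)/J = -5/3 + (-4*V + 4*J)/J)
-322*p(2, M) = -322*(7/3 - 4*2/3) = -322*(7/3 - 4*2*1/3) = -322*(7/3 - 8/3) = -322*(-1/3) = 322/3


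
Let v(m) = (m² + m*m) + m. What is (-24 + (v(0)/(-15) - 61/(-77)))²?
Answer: 3193369/5929 ≈ 538.60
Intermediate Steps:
v(m) = m + 2*m² (v(m) = (m² + m²) + m = 2*m² + m = m + 2*m²)
(-24 + (v(0)/(-15) - 61/(-77)))² = (-24 + ((0*(1 + 2*0))/(-15) - 61/(-77)))² = (-24 + ((0*(1 + 0))*(-1/15) - 61*(-1/77)))² = (-24 + ((0*1)*(-1/15) + 61/77))² = (-24 + (0*(-1/15) + 61/77))² = (-24 + (0 + 61/77))² = (-24 + 61/77)² = (-1787/77)² = 3193369/5929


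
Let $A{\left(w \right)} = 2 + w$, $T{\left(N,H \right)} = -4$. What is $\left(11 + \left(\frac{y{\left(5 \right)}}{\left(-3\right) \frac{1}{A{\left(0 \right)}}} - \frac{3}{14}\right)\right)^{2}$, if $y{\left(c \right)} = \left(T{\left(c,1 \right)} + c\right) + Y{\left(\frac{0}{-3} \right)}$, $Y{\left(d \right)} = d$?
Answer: $\frac{180625}{1764} \approx 102.4$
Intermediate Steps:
$y{\left(c \right)} = -4 + c$ ($y{\left(c \right)} = \left(-4 + c\right) + \frac{0}{-3} = \left(-4 + c\right) + 0 \left(- \frac{1}{3}\right) = \left(-4 + c\right) + 0 = -4 + c$)
$\left(11 + \left(\frac{y{\left(5 \right)}}{\left(-3\right) \frac{1}{A{\left(0 \right)}}} - \frac{3}{14}\right)\right)^{2} = \left(11 + \left(\frac{-4 + 5}{\left(-3\right) \frac{1}{2 + 0}} - \frac{3}{14}\right)\right)^{2} = \left(11 + \left(1 \frac{1}{\left(-3\right) \frac{1}{2}} - \frac{3}{14}\right)\right)^{2} = \left(11 + \left(1 \frac{1}{- \frac{3}{2}} - \frac{3}{14}\right)\right)^{2} = \left(11 + \left(1 \left(- \frac{2}{3}\right) - \frac{3}{14}\right)\right)^{2} = \left(11 - \frac{37}{42}\right)^{2} = \left(\frac{425}{42}\right)^{2} = \frac{180625}{1764}$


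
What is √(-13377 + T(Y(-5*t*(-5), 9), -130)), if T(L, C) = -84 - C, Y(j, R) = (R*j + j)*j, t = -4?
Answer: I*√13331 ≈ 115.46*I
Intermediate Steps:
Y(j, R) = j*(j + R*j) (Y(j, R) = (j + R*j)*j = j*(j + R*j))
√(-13377 + T(Y(-5*t*(-5), 9), -130)) = √(-13377 + (-84 - 1*(-130))) = √(-13377 + (-84 + 130)) = √(-13377 + 46) = √(-13331) = I*√13331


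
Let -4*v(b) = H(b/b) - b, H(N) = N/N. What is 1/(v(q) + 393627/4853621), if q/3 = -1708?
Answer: -19414484/24873233117 ≈ -0.00078054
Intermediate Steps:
H(N) = 1
q = -5124 (q = 3*(-1708) = -5124)
v(b) = -1/4 + b/4 (v(b) = -(1 - b)/4 = -1/4 + b/4)
1/(v(q) + 393627/4853621) = 1/((-1/4 + (1/4)*(-5124)) + 393627/4853621) = 1/((-1/4 - 1281) + 393627*(1/4853621)) = 1/(-5125/4 + 393627/4853621) = 1/(-24873233117/19414484) = -19414484/24873233117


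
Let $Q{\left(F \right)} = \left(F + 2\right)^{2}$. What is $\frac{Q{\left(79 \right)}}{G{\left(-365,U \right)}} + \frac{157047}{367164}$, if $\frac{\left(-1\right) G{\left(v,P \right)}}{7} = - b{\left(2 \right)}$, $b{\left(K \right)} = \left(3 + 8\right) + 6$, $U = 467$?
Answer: $\frac{115602457}{2080596} \approx 55.562$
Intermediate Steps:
$Q{\left(F \right)} = \left(2 + F\right)^{2}$
$b{\left(K \right)} = 17$ ($b{\left(K \right)} = 11 + 6 = 17$)
$G{\left(v,P \right)} = 119$ ($G{\left(v,P \right)} = - 7 \left(\left(-1\right) 17\right) = \left(-7\right) \left(-17\right) = 119$)
$\frac{Q{\left(79 \right)}}{G{\left(-365,U \right)}} + \frac{157047}{367164} = \frac{\left(2 + 79\right)^{2}}{119} + \frac{157047}{367164} = 81^{2} \cdot \frac{1}{119} + 157047 \cdot \frac{1}{367164} = 6561 \cdot \frac{1}{119} + \frac{52349}{122388} = \frac{6561}{119} + \frac{52349}{122388} = \frac{115602457}{2080596}$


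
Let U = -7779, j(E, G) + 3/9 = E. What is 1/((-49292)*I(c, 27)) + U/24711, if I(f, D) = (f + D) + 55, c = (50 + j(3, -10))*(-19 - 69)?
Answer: -1745685717937/5545396630232 ≈ -0.31480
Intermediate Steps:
j(E, G) = -1/3 + E
c = -13904/3 (c = (50 + (-1/3 + 3))*(-19 - 69) = (50 + 8/3)*(-88) = (158/3)*(-88) = -13904/3 ≈ -4634.7)
I(f, D) = 55 + D + f (I(f, D) = (D + f) + 55 = 55 + D + f)
1/((-49292)*I(c, 27)) + U/24711 = 1/((-49292)*(55 + 27 - 13904/3)) - 7779/24711 = -1/(49292*(-13658/3)) - 7779*1/24711 = -1/49292*(-3/13658) - 2593/8237 = 3/673230136 - 2593/8237 = -1745685717937/5545396630232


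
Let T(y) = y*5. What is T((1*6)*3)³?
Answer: 729000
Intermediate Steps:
T(y) = 5*y
T((1*6)*3)³ = (5*((1*6)*3))³ = (5*(6*3))³ = (5*18)³ = 90³ = 729000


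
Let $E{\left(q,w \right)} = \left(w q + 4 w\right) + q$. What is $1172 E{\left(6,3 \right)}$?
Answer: $42192$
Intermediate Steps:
$E{\left(q,w \right)} = q + 4 w + q w$ ($E{\left(q,w \right)} = \left(q w + 4 w\right) + q = \left(4 w + q w\right) + q = q + 4 w + q w$)
$1172 E{\left(6,3 \right)} = 1172 \left(6 + 4 \cdot 3 + 6 \cdot 3\right) = 1172 \left(6 + 12 + 18\right) = 1172 \cdot 36 = 42192$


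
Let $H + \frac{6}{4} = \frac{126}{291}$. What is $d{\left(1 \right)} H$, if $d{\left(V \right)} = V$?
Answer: $- \frac{207}{194} \approx -1.067$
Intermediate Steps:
$H = - \frac{207}{194}$ ($H = - \frac{3}{2} + \frac{126}{291} = - \frac{3}{2} + 126 \cdot \frac{1}{291} = - \frac{3}{2} + \frac{42}{97} = - \frac{207}{194} \approx -1.067$)
$d{\left(1 \right)} H = 1 \left(- \frac{207}{194}\right) = - \frac{207}{194}$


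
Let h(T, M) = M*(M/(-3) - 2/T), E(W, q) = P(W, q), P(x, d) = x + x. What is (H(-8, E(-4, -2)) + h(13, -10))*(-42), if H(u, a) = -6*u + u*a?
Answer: -43792/13 ≈ -3368.6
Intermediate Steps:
P(x, d) = 2*x
E(W, q) = 2*W
H(u, a) = -6*u + a*u
h(T, M) = M*(-2/T - M/3) (h(T, M) = M*(M*(-1/3) - 2/T) = M*(-M/3 - 2/T) = M*(-2/T - M/3))
(H(-8, E(-4, -2)) + h(13, -10))*(-42) = (-8*(-6 + 2*(-4)) - 1/3*(-10)*(6 - 10*13)/13)*(-42) = (-8*(-6 - 8) - 1/3*(-10)*1/13*(6 - 130))*(-42) = (-8*(-14) - 1/3*(-10)*1/13*(-124))*(-42) = (112 - 1240/39)*(-42) = (3128/39)*(-42) = -43792/13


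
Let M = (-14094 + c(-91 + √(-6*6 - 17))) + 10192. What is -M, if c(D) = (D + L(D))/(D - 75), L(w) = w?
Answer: 35900000/9203 + 50*I*√53/9203 ≈ 3900.9 + 0.039553*I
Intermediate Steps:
c(D) = 2*D/(-75 + D) (c(D) = (D + D)/(D - 75) = (2*D)/(-75 + D) = 2*D/(-75 + D))
M = -3902 + 2*(-91 + I*√53)/(-166 + I*√53) (M = (-14094 + 2*(-91 + √(-6*6 - 17))/(-75 + (-91 + √(-6*6 - 17)))) + 10192 = (-14094 + 2*(-91 + √(-36 - 17))/(-75 + (-91 + √(-36 - 17)))) + 10192 = (-14094 + 2*(-91 + √(-53))/(-75 + (-91 + √(-53)))) + 10192 = (-14094 + 2*(-91 + I*√53)/(-75 + (-91 + I*√53))) + 10192 = (-14094 + 2*(-91 + I*√53)/(-166 + I*√53)) + 10192 = -3902 + 2*(-91 + I*√53)/(-166 + I*√53) ≈ -3900.9 - 0.039553*I)
-M = -(-35900000/9203 - 50*I*√53/9203) = 35900000/9203 + 50*I*√53/9203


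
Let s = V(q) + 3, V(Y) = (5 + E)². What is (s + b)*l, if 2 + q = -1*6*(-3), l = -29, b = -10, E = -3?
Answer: 87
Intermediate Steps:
q = 16 (q = -2 - 1*6*(-3) = -2 - 6*(-3) = -2 + 18 = 16)
V(Y) = 4 (V(Y) = (5 - 3)² = 2² = 4)
s = 7 (s = 4 + 3 = 7)
(s + b)*l = (7 - 10)*(-29) = -3*(-29) = 87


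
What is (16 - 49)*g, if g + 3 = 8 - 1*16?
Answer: 363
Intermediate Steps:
g = -11 (g = -3 + (8 - 1*16) = -3 + (8 - 16) = -3 - 8 = -11)
(16 - 49)*g = (16 - 49)*(-11) = -33*(-11) = 363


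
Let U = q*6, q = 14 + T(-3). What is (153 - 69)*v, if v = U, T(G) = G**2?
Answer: 11592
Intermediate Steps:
q = 23 (q = 14 + (-3)**2 = 14 + 9 = 23)
U = 138 (U = 23*6 = 138)
v = 138
(153 - 69)*v = (153 - 69)*138 = 84*138 = 11592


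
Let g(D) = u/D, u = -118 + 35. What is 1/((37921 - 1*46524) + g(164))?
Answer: -164/1410975 ≈ -0.00011623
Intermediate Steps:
u = -83
g(D) = -83/D
1/((37921 - 1*46524) + g(164)) = 1/((37921 - 1*46524) - 83/164) = 1/((37921 - 46524) - 83*1/164) = 1/(-8603 - 83/164) = 1/(-1410975/164) = -164/1410975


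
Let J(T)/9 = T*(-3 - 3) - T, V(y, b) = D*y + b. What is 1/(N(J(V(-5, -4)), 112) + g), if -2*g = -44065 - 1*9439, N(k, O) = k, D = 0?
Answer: 1/27004 ≈ 3.7032e-5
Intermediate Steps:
V(y, b) = b (V(y, b) = 0*y + b = 0 + b = b)
J(T) = -63*T (J(T) = 9*(T*(-3 - 3) - T) = 9*(T*(-6) - T) = 9*(-6*T - T) = 9*(-7*T) = -63*T)
g = 26752 (g = -(-44065 - 1*9439)/2 = -(-44065 - 9439)/2 = -½*(-53504) = 26752)
1/(N(J(V(-5, -4)), 112) + g) = 1/(-63*(-4) + 26752) = 1/(252 + 26752) = 1/27004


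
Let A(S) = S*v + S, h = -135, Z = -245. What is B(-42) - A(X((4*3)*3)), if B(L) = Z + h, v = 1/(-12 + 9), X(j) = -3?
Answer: -378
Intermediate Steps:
v = -⅓ (v = 1/(-3) = -⅓ ≈ -0.33333)
A(S) = 2*S/3 (A(S) = S*(-⅓) + S = -S/3 + S = 2*S/3)
B(L) = -380 (B(L) = -245 - 135 = -380)
B(-42) - A(X((4*3)*3)) = -380 - 2*(-3)/3 = -380 - 1*(-2) = -380 + 2 = -378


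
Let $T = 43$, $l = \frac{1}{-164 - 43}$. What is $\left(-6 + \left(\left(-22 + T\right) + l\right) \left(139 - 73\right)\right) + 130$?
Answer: $\frac{104168}{69} \approx 1509.7$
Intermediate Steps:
$l = - \frac{1}{207}$ ($l = \frac{1}{-207} = - \frac{1}{207} \approx -0.0048309$)
$\left(-6 + \left(\left(-22 + T\right) + l\right) \left(139 - 73\right)\right) + 130 = \left(-6 + \left(\left(-22 + 43\right) - \frac{1}{207}\right) \left(139 - 73\right)\right) + 130 = \left(-6 + \left(21 - \frac{1}{207}\right) 66\right) + 130 = \left(-6 + \frac{4346}{207} \cdot 66\right) + 130 = \left(-6 + \frac{95612}{69}\right) + 130 = \frac{95198}{69} + 130 = \frac{104168}{69}$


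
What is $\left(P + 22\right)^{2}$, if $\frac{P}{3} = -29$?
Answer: $4225$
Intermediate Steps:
$P = -87$ ($P = 3 \left(-29\right) = -87$)
$\left(P + 22\right)^{2} = \left(-87 + 22\right)^{2} = \left(-65\right)^{2} = 4225$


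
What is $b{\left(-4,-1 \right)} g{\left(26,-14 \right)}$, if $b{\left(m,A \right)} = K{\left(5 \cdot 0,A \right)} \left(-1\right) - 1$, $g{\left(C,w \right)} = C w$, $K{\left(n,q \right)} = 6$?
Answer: $2548$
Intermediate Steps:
$b{\left(m,A \right)} = -7$ ($b{\left(m,A \right)} = 6 \left(-1\right) - 1 = -6 - 1 = -7$)
$b{\left(-4,-1 \right)} g{\left(26,-14 \right)} = - 7 \cdot 26 \left(-14\right) = \left(-7\right) \left(-364\right) = 2548$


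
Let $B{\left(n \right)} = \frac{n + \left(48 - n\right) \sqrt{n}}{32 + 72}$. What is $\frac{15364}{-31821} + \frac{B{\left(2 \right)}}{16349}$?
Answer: $- \frac{13061642051}{27052559508} + \frac{23 \sqrt{2}}{850148} \approx -0.48279$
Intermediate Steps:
$B{\left(n \right)} = \frac{n}{104} + \frac{\sqrt{n} \left(48 - n\right)}{104}$ ($B{\left(n \right)} = \frac{n + \sqrt{n} \left(48 - n\right)}{104} = \left(n + \sqrt{n} \left(48 - n\right)\right) \frac{1}{104} = \frac{n}{104} + \frac{\sqrt{n} \left(48 - n\right)}{104}$)
$\frac{15364}{-31821} + \frac{B{\left(2 \right)}}{16349} = \frac{15364}{-31821} + \frac{- \frac{2^{\frac{3}{2}}}{104} + \frac{1}{104} \cdot 2 + \frac{6 \sqrt{2}}{13}}{16349} = 15364 \left(- \frac{1}{31821}\right) + \left(- \frac{2 \sqrt{2}}{104} + \frac{1}{52} + \frac{6 \sqrt{2}}{13}\right) \frac{1}{16349} = - \frac{15364}{31821} + \left(- \frac{\sqrt{2}}{52} + \frac{1}{52} + \frac{6 \sqrt{2}}{13}\right) \frac{1}{16349} = - \frac{15364}{31821} + \left(\frac{1}{52} + \frac{23 \sqrt{2}}{52}\right) \frac{1}{16349} = - \frac{15364}{31821} + \left(\frac{1}{850148} + \frac{23 \sqrt{2}}{850148}\right) = - \frac{13061642051}{27052559508} + \frac{23 \sqrt{2}}{850148}$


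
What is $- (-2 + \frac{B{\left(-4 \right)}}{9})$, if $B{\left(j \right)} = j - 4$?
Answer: $\frac{26}{9} \approx 2.8889$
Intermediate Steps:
$B{\left(j \right)} = -4 + j$ ($B{\left(j \right)} = j - 4 = -4 + j$)
$- (-2 + \frac{B{\left(-4 \right)}}{9}) = - (-2 + \frac{-4 - 4}{9}) = - (-2 + \frac{1}{9} \left(-8\right)) = - (-2 - \frac{8}{9}) = \left(-1\right) \left(- \frac{26}{9}\right) = \frac{26}{9}$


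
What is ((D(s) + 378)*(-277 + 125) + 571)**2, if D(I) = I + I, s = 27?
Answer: 4237098649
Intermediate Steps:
D(I) = 2*I
((D(s) + 378)*(-277 + 125) + 571)**2 = ((2*27 + 378)*(-277 + 125) + 571)**2 = ((54 + 378)*(-152) + 571)**2 = (432*(-152) + 571)**2 = (-65664 + 571)**2 = (-65093)**2 = 4237098649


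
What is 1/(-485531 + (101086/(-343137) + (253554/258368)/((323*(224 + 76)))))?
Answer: -1431788269718400/695178012165954359117 ≈ -2.0596e-6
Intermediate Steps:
1/(-485531 + (101086/(-343137) + (253554/258368)/((323*(224 + 76))))) = 1/(-485531 + (101086*(-1/343137) + (253554*(1/258368))/((323*300)))) = 1/(-485531 + (-101086/343137 + (126777/129184)/96900)) = 1/(-485531 + (-101086/343137 + (126777/129184)*(1/96900))) = 1/(-485531 + (-101086/343137 + 42259/4172643200)) = 1/(-485531 - 421781309888717/1431788269718400) = 1/(-695178012165954359117/1431788269718400) = -1431788269718400/695178012165954359117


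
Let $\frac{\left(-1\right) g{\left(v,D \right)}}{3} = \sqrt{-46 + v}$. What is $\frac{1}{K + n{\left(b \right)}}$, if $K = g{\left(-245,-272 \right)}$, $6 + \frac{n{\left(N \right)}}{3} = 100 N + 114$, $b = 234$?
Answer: $\frac{2612}{184208785} + \frac{i \sqrt{291}}{1657879065} \approx 1.418 \cdot 10^{-5} + 1.0289 \cdot 10^{-8} i$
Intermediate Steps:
$n{\left(N \right)} = 324 + 300 N$ ($n{\left(N \right)} = -18 + 3 \left(100 N + 114\right) = -18 + 3 \left(114 + 100 N\right) = -18 + \left(342 + 300 N\right) = 324 + 300 N$)
$g{\left(v,D \right)} = - 3 \sqrt{-46 + v}$
$K = - 3 i \sqrt{291}$ ($K = - 3 \sqrt{-46 - 245} = - 3 \sqrt{-291} = - 3 i \sqrt{291} \approx - 51.176 i$)
$\frac{1}{K + n{\left(b \right)}} = \frac{1}{- 3 i \sqrt{291} + \left(324 + 300 \cdot 234\right)} = \frac{1}{- 3 i \sqrt{291} + \left(324 + 70200\right)} = \frac{1}{- 3 i \sqrt{291} + 70524} = \frac{1}{70524 - 3 i \sqrt{291}}$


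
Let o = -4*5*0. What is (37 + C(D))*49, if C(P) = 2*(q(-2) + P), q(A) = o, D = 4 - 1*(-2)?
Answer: 2401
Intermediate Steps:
D = 6 (D = 4 + 2 = 6)
o = 0 (o = -20*0 = 0)
q(A) = 0
C(P) = 2*P (C(P) = 2*(0 + P) = 2*P)
(37 + C(D))*49 = (37 + 2*6)*49 = (37 + 12)*49 = 49*49 = 2401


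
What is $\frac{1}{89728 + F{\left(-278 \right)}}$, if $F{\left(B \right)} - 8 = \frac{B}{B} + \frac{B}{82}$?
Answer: $\frac{41}{3679078} \approx 1.1144 \cdot 10^{-5}$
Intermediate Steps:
$F{\left(B \right)} = 9 + \frac{B}{82}$ ($F{\left(B \right)} = 8 + \left(\frac{B}{B} + \frac{B}{82}\right) = 8 + \left(1 + B \frac{1}{82}\right) = 8 + \left(1 + \frac{B}{82}\right) = 9 + \frac{B}{82}$)
$\frac{1}{89728 + F{\left(-278 \right)}} = \frac{1}{89728 + \left(9 + \frac{1}{82} \left(-278\right)\right)} = \frac{1}{89728 + \left(9 - \frac{139}{41}\right)} = \frac{1}{89728 + \frac{230}{41}} = \frac{1}{\frac{3679078}{41}} = \frac{41}{3679078}$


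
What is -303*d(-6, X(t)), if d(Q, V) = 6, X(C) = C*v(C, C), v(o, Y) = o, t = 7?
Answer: -1818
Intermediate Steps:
X(C) = C² (X(C) = C*C = C²)
-303*d(-6, X(t)) = -303*6 = -1818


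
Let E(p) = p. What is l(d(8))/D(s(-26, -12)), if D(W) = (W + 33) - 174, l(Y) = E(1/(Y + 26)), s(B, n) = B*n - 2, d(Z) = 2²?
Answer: 1/5070 ≈ 0.00019724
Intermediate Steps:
d(Z) = 4
s(B, n) = -2 + B*n
l(Y) = 1/(26 + Y) (l(Y) = 1/(Y + 26) = 1/(26 + Y))
D(W) = -141 + W (D(W) = (33 + W) - 174 = -141 + W)
l(d(8))/D(s(-26, -12)) = 1/((26 + 4)*(-141 + (-2 - 26*(-12)))) = 1/(30*(-141 + (-2 + 312))) = 1/(30*(-141 + 310)) = (1/30)/169 = (1/30)*(1/169) = 1/5070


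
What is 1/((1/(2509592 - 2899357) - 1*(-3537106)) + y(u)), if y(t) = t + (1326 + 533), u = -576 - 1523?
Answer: 389765/1378546576489 ≈ 2.8274e-7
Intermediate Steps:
u = -2099
y(t) = 1859 + t (y(t) = t + 1859 = 1859 + t)
1/((1/(2509592 - 2899357) - 1*(-3537106)) + y(u)) = 1/((1/(2509592 - 2899357) - 1*(-3537106)) + (1859 - 2099)) = 1/((1/(-389765) + 3537106) - 240) = 1/((-1/389765 + 3537106) - 240) = 1/(1378640120089/389765 - 240) = 1/(1378546576489/389765) = 389765/1378546576489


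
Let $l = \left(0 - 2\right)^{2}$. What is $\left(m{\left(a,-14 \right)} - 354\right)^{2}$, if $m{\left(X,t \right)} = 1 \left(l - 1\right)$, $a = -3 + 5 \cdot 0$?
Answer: $123201$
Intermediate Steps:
$l = 4$ ($l = \left(-2\right)^{2} = 4$)
$a = -3$ ($a = -3 + 0 = -3$)
$m{\left(X,t \right)} = 3$ ($m{\left(X,t \right)} = 1 \left(4 - 1\right) = 1 \cdot 3 = 3$)
$\left(m{\left(a,-14 \right)} - 354\right)^{2} = \left(3 - 354\right)^{2} = \left(-351\right)^{2} = 123201$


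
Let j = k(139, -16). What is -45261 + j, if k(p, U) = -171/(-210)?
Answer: -3168213/70 ≈ -45260.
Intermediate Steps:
k(p, U) = 57/70 (k(p, U) = -171*(-1/210) = 57/70)
j = 57/70 ≈ 0.81429
-45261 + j = -45261 + 57/70 = -3168213/70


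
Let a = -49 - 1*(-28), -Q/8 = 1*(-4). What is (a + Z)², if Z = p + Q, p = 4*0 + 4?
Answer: 225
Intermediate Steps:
p = 4 (p = 0 + 4 = 4)
Q = 32 (Q = -8*(-4) = 32)
Z = 36 (Z = 4 + 32 = 36)
a = -21 (a = -49 + 28 = -21)
(a + Z)² = (-21 + 36)² = 15² = 225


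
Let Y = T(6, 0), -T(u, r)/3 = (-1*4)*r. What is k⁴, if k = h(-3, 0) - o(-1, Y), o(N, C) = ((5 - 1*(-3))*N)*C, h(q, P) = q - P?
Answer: 81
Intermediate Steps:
T(u, r) = 12*r (T(u, r) = -3*(-1*4)*r = -(-12)*r = 12*r)
Y = 0 (Y = 12*0 = 0)
o(N, C) = 8*C*N (o(N, C) = ((5 + 3)*N)*C = (8*N)*C = 8*C*N)
k = -3 (k = (-3 - 1*0) - 8*0*(-1) = (-3 + 0) - 1*0 = -3 + 0 = -3)
k⁴ = (-3)⁴ = 81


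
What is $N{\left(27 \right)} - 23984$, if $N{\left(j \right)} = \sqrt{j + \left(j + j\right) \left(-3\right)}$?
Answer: $-23984 + 3 i \sqrt{15} \approx -23984.0 + 11.619 i$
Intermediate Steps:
$N{\left(j \right)} = \sqrt{5} \sqrt{- j}$ ($N{\left(j \right)} = \sqrt{j + 2 j \left(-3\right)} = \sqrt{j - 6 j} = \sqrt{- 5 j} = \sqrt{5} \sqrt{- j}$)
$N{\left(27 \right)} - 23984 = \sqrt{5} \sqrt{\left(-1\right) 27} - 23984 = \sqrt{5} \sqrt{-27} - 23984 = \sqrt{5} \cdot 3 i \sqrt{3} - 23984 = 3 i \sqrt{15} - 23984 = -23984 + 3 i \sqrt{15}$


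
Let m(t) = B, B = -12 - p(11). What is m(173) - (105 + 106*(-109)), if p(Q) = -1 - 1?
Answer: 11439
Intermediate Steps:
p(Q) = -2
B = -10 (B = -12 - 1*(-2) = -12 + 2 = -10)
m(t) = -10
m(173) - (105 + 106*(-109)) = -10 - (105 + 106*(-109)) = -10 - (105 - 11554) = -10 - 1*(-11449) = -10 + 11449 = 11439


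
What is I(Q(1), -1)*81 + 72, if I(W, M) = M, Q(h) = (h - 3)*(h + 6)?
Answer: -9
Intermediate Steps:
Q(h) = (-3 + h)*(6 + h)
I(Q(1), -1)*81 + 72 = -1*81 + 72 = -81 + 72 = -9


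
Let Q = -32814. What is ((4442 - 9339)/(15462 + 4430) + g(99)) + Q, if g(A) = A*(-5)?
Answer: -662587525/19892 ≈ -33309.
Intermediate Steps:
g(A) = -5*A
((4442 - 9339)/(15462 + 4430) + g(99)) + Q = ((4442 - 9339)/(15462 + 4430) - 5*99) - 32814 = (-4897/19892 - 495) - 32814 = -9851437/19892 - 32814 = -662587525/19892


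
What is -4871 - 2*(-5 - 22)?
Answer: -4817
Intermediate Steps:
-4871 - 2*(-5 - 22) = -4871 - 2*(-27) = -4871 + 54 = -4817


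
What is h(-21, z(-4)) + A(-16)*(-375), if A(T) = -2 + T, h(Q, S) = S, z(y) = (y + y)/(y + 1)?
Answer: 20258/3 ≈ 6752.7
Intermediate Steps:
z(y) = 2*y/(1 + y) (z(y) = (2*y)/(1 + y) = 2*y/(1 + y))
h(-21, z(-4)) + A(-16)*(-375) = 2*(-4)/(1 - 4) + (-2 - 16)*(-375) = 2*(-4)/(-3) - 18*(-375) = 2*(-4)*(-⅓) + 6750 = 8/3 + 6750 = 20258/3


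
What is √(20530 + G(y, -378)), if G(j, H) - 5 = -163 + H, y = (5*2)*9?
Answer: √19994 ≈ 141.40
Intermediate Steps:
y = 90 (y = 10*9 = 90)
G(j, H) = -158 + H (G(j, H) = 5 + (-163 + H) = -158 + H)
√(20530 + G(y, -378)) = √(20530 + (-158 - 378)) = √(20530 - 536) = √19994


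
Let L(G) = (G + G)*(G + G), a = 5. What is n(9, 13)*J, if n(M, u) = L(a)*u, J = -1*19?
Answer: -24700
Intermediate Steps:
L(G) = 4*G² (L(G) = (2*G)*(2*G) = 4*G²)
J = -19
n(M, u) = 100*u (n(M, u) = (4*5²)*u = (4*25)*u = 100*u)
n(9, 13)*J = (100*13)*(-19) = 1300*(-19) = -24700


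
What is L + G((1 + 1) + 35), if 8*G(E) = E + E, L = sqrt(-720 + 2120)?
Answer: 37/4 + 10*sqrt(14) ≈ 46.667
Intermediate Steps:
L = 10*sqrt(14) (L = sqrt(1400) = 10*sqrt(14) ≈ 37.417)
G(E) = E/4 (G(E) = (E + E)/8 = (2*E)/8 = E/4)
L + G((1 + 1) + 35) = 10*sqrt(14) + ((1 + 1) + 35)/4 = 10*sqrt(14) + (2 + 35)/4 = 10*sqrt(14) + (1/4)*37 = 10*sqrt(14) + 37/4 = 37/4 + 10*sqrt(14)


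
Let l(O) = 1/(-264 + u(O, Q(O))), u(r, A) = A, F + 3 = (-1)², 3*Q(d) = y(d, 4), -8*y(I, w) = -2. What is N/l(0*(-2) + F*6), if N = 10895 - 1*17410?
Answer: 20633005/12 ≈ 1.7194e+6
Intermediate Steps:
y(I, w) = ¼ (y(I, w) = -⅛*(-2) = ¼)
Q(d) = 1/12 (Q(d) = (⅓)*(¼) = 1/12)
F = -2 (F = -3 + (-1)² = -3 + 1 = -2)
N = -6515 (N = 10895 - 17410 = -6515)
l(O) = -12/3167 (l(O) = 1/(-264 + 1/12) = 1/(-3167/12) = -12/3167)
N/l(0*(-2) + F*6) = -6515/(-12/3167) = -6515*(-3167/12) = 20633005/12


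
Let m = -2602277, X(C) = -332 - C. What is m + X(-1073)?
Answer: -2601536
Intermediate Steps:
m + X(-1073) = -2602277 + (-332 - 1*(-1073)) = -2602277 + (-332 + 1073) = -2602277 + 741 = -2601536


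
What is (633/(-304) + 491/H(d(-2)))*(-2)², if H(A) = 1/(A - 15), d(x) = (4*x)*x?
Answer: 148631/76 ≈ 1955.7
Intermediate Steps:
d(x) = 4*x²
H(A) = 1/(-15 + A)
(633/(-304) + 491/H(d(-2)))*(-2)² = (633/(-304) + 491/(1/(-15 + 4*(-2)²)))*(-2)² = (633*(-1/304) + 491/(1/(-15 + 4*4)))*4 = (-633/304 + 491/(1/(-15 + 16)))*4 = (-633/304 + 491/(1/1))*4 = (-633/304 + 491/1)*4 = (-633/304 + 491*1)*4 = (-633/304 + 491)*4 = (148631/304)*4 = 148631/76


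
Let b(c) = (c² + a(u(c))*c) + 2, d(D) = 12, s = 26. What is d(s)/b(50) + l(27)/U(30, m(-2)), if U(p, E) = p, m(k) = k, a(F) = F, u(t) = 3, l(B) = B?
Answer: 1999/2210 ≈ 0.90452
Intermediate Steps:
b(c) = 2 + c² + 3*c (b(c) = (c² + 3*c) + 2 = 2 + c² + 3*c)
d(s)/b(50) + l(27)/U(30, m(-2)) = 12/(2 + 50² + 3*50) + 27/30 = 12/(2 + 2500 + 150) + 27*(1/30) = 12/2652 + 9/10 = 12*(1/2652) + 9/10 = 1/221 + 9/10 = 1999/2210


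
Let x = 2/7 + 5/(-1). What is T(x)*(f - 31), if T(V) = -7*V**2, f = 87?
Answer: -8712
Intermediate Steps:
x = -33/7 (x = 2*(1/7) + 5*(-1) = 2/7 - 5 = -33/7 ≈ -4.7143)
T(x)*(f - 31) = (-7*(-33/7)**2)*(87 - 31) = -7*1089/49*56 = -1089/7*56 = -8712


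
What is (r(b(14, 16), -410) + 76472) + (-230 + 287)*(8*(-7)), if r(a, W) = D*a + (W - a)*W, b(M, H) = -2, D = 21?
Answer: 240518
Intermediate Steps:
r(a, W) = 21*a + W*(W - a) (r(a, W) = 21*a + (W - a)*W = 21*a + W*(W - a))
(r(b(14, 16), -410) + 76472) + (-230 + 287)*(8*(-7)) = (((-410)**2 + 21*(-2) - 1*(-410)*(-2)) + 76472) + (-230 + 287)*(8*(-7)) = ((168100 - 42 - 820) + 76472) + 57*(-56) = (167238 + 76472) - 3192 = 243710 - 3192 = 240518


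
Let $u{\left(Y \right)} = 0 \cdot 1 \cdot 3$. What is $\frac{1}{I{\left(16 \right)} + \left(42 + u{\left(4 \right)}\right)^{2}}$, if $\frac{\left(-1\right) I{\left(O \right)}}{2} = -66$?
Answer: $\frac{1}{1896} \approx 0.00052743$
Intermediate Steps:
$u{\left(Y \right)} = 0$ ($u{\left(Y \right)} = 0 \cdot 3 = 0$)
$I{\left(O \right)} = 132$ ($I{\left(O \right)} = \left(-2\right) \left(-66\right) = 132$)
$\frac{1}{I{\left(16 \right)} + \left(42 + u{\left(4 \right)}\right)^{2}} = \frac{1}{132 + \left(42 + 0\right)^{2}} = \frac{1}{132 + 42^{2}} = \frac{1}{132 + 1764} = \frac{1}{1896}$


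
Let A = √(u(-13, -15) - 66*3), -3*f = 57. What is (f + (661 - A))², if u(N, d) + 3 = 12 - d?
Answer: (642 - I*√174)² ≈ 4.1199e+5 - 16937.0*I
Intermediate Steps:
u(N, d) = 9 - d (u(N, d) = -3 + (12 - d) = 9 - d)
f = -19 (f = -⅓*57 = -19)
A = I*√174 (A = √((9 - 1*(-15)) - 66*3) = √((9 + 15) - 198) = √(24 - 198) = √(-174) = I*√174 ≈ 13.191*I)
(f + (661 - A))² = (-19 + (661 - I*√174))² = (642 - I*√174)²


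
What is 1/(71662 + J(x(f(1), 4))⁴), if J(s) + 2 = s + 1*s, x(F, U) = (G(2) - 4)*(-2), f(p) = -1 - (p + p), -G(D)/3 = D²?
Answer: 1/14847998 ≈ 6.7349e-8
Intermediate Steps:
G(D) = -3*D²
f(p) = -1 - 2*p
x(F, U) = 32 (x(F, U) = (-3*2² - 4)*(-2) = (-3*4 - 4)*(-2) = (-12 - 4)*(-2) = -16*(-2) = 32)
J(s) = -2 + 2*s (J(s) = -2 + (s + 1*s) = -2 + (s + s) = -2 + 2*s)
1/(71662 + J(x(f(1), 4))⁴) = 1/(71662 + (-2 + 2*32)⁴) = 1/(71662 + (-2 + 64)⁴) = 1/(71662 + 62⁴) = 1/(71662 + 14776336) = 1/14847998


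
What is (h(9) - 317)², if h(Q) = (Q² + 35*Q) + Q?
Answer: 7744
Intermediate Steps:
h(Q) = Q² + 36*Q
(h(9) - 317)² = (9*(36 + 9) - 317)² = (9*45 - 317)² = (405 - 317)² = 88² = 7744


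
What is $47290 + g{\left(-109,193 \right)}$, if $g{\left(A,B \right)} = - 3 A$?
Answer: $47617$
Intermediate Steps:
$47290 + g{\left(-109,193 \right)} = 47290 - -327 = 47290 + 327 = 47617$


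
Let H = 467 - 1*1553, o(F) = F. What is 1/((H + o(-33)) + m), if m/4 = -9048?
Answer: -1/37311 ≈ -2.6802e-5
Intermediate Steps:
m = -36192 (m = 4*(-9048) = -36192)
H = -1086 (H = 467 - 1553 = -1086)
1/((H + o(-33)) + m) = 1/((-1086 - 33) - 36192) = 1/(-1119 - 36192) = 1/(-37311) = -1/37311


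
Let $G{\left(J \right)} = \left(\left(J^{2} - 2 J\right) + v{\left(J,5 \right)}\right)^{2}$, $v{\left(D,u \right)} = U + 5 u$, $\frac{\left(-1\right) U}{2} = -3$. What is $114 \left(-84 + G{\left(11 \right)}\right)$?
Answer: $1917024$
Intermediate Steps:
$U = 6$ ($U = \left(-2\right) \left(-3\right) = 6$)
$v{\left(D,u \right)} = 6 + 5 u$
$G{\left(J \right)} = \left(31 + J^{2} - 2 J\right)^{2}$ ($G{\left(J \right)} = \left(\left(J^{2} - 2 J\right) + \left(6 + 5 \cdot 5\right)\right)^{2} = \left(\left(J^{2} - 2 J\right) + \left(6 + 25\right)\right)^{2} = \left(\left(J^{2} - 2 J\right) + 31\right)^{2} = \left(31 + J^{2} - 2 J\right)^{2}$)
$114 \left(-84 + G{\left(11 \right)}\right) = 114 \left(-84 + \left(31 + 11^{2} - 22\right)^{2}\right) = 114 \left(-84 + \left(31 + 121 - 22\right)^{2}\right) = 114 \left(-84 + 130^{2}\right) = 114 \left(-84 + 16900\right) = 114 \cdot 16816 = 1917024$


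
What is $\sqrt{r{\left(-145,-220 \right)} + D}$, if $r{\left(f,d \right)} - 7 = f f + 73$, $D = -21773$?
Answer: $2 i \sqrt{167} \approx 25.846 i$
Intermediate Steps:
$r{\left(f,d \right)} = 80 + f^{2}$ ($r{\left(f,d \right)} = 7 + \left(f f + 73\right) = 7 + \left(f^{2} + 73\right) = 7 + \left(73 + f^{2}\right) = 80 + f^{2}$)
$\sqrt{r{\left(-145,-220 \right)} + D} = \sqrt{\left(80 + \left(-145\right)^{2}\right) - 21773} = \sqrt{\left(80 + 21025\right) - 21773} = \sqrt{21105 - 21773} = \sqrt{-668} = 2 i \sqrt{167}$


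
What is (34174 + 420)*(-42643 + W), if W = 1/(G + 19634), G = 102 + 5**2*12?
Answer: -14778472857659/10018 ≈ -1.4752e+9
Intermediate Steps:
G = 402 (G = 102 + 25*12 = 102 + 300 = 402)
W = 1/20036 (W = 1/(402 + 19634) = 1/20036 ≈ 4.9910e-5)
(34174 + 420)*(-42643 + W) = (34174 + 420)*(-42643 + 1/20036) = 34594*(-854395147/20036) = -14778472857659/10018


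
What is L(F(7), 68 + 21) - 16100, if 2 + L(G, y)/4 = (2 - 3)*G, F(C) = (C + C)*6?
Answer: -16444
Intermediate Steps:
F(C) = 12*C (F(C) = (2*C)*6 = 12*C)
L(G, y) = -8 - 4*G (L(G, y) = -8 + 4*((2 - 3)*G) = -8 + 4*(-G) = -8 - 4*G)
L(F(7), 68 + 21) - 16100 = (-8 - 48*7) - 16100 = (-8 - 4*84) - 16100 = (-8 - 336) - 16100 = -344 - 16100 = -16444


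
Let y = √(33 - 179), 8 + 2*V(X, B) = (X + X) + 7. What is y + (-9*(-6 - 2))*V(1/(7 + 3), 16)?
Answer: -144/5 + I*√146 ≈ -28.8 + 12.083*I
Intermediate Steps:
V(X, B) = -½ + X (V(X, B) = -4 + ((X + X) + 7)/2 = -4 + (2*X + 7)/2 = -4 + (7 + 2*X)/2 = -4 + (7/2 + X) = -½ + X)
y = I*√146 (y = √(-146) = I*√146 ≈ 12.083*I)
y + (-9*(-6 - 2))*V(1/(7 + 3), 16) = I*√146 + (-9*(-6 - 2))*(-½ + 1/(7 + 3)) = I*√146 + (-9*(-8))*(-½ + 1/10) = I*√146 + 72*(-½ + ⅒) = I*√146 + 72*(-⅖) = I*√146 - 144/5 = -144/5 + I*√146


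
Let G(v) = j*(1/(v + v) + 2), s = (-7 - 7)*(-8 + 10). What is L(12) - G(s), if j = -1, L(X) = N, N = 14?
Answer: 895/56 ≈ 15.982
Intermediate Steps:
L(X) = 14
s = -28 (s = -14*2 = -28)
G(v) = -2 - 1/(2*v) (G(v) = -(1/(v + v) + 2) = -(1/(2*v) + 2) = -(2 + 1/(2*v)) = -2 - 1/(2*v))
L(12) - G(s) = 14 - (-2 - ½/(-28)) = 14 - (-2 - ½*(-1/28)) = 14 - (-2 + 1/56) = 14 - 1*(-111/56) = 14 + 111/56 = 895/56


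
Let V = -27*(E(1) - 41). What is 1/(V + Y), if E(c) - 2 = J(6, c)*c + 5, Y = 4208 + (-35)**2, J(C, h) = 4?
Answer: 1/6243 ≈ 0.00016018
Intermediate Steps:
Y = 5433 (Y = 4208 + 1225 = 5433)
E(c) = 7 + 4*c (E(c) = 2 + (4*c + 5) = 2 + (5 + 4*c) = 7 + 4*c)
V = 810 (V = -27*((7 + 4*1) - 41) = -27*((7 + 4) - 41) = -27*(11 - 41) = -27*(-30) = 810)
1/(V + Y) = 1/(810 + 5433) = 1/6243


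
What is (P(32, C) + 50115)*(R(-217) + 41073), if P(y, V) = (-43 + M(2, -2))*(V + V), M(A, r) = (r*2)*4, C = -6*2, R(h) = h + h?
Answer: 2094168309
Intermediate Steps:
R(h) = 2*h
C = -12
M(A, r) = 8*r (M(A, r) = (2*r)*4 = 8*r)
P(y, V) = -118*V (P(y, V) = (-43 + 8*(-2))*(V + V) = (-43 - 16)*(2*V) = -118*V)
(P(32, C) + 50115)*(R(-217) + 41073) = (-118*(-12) + 50115)*(2*(-217) + 41073) = (1416 + 50115)*(-434 + 41073) = 51531*40639 = 2094168309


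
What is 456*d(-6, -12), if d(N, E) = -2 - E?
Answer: 4560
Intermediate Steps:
456*d(-6, -12) = 456*(-2 - 1*(-12)) = 456*(-2 + 12) = 456*10 = 4560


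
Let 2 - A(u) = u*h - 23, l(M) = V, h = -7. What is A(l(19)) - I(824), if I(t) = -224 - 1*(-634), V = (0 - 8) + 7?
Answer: -392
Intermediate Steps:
V = -1 (V = -8 + 7 = -1)
l(M) = -1
A(u) = 25 + 7*u (A(u) = 2 - (u*(-7) - 23) = 2 - (-7*u - 23) = 2 - (-23 - 7*u) = 2 + (23 + 7*u) = 25 + 7*u)
I(t) = 410 (I(t) = -224 + 634 = 410)
A(l(19)) - I(824) = (25 + 7*(-1)) - 1*410 = (25 - 7) - 410 = 18 - 410 = -392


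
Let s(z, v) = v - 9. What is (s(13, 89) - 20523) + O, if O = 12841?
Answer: -7602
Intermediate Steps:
s(z, v) = -9 + v
(s(13, 89) - 20523) + O = ((-9 + 89) - 20523) + 12841 = (80 - 20523) + 12841 = -20443 + 12841 = -7602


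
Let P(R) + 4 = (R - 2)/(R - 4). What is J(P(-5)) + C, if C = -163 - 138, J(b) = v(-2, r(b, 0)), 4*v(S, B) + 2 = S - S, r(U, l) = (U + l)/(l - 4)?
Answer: -603/2 ≈ -301.50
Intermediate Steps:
r(U, l) = (U + l)/(-4 + l)
v(S, B) = -½ (v(S, B) = -½ + (S - S)/4 = -½ + (¼)*0 = -½ + 0 = -½)
P(R) = -4 + (-2 + R)/(-4 + R) (P(R) = -4 + (R - 2)/(R - 4) = -4 + (-2 + R)/(-4 + R))
J(b) = -½
C = -301
J(P(-5)) + C = -½ - 301 = -603/2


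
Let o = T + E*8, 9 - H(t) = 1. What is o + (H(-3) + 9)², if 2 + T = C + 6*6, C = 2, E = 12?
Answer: 421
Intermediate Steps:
H(t) = 8 (H(t) = 9 - 1*1 = 9 - 1 = 8)
T = 36 (T = -2 + (2 + 6*6) = -2 + (2 + 36) = -2 + 38 = 36)
o = 132 (o = 36 + 12*8 = 36 + 96 = 132)
o + (H(-3) + 9)² = 132 + (8 + 9)² = 132 + 17² = 132 + 289 = 421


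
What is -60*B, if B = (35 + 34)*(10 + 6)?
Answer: -66240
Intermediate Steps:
B = 1104 (B = 69*16 = 1104)
-60*B = -60*1104 = -66240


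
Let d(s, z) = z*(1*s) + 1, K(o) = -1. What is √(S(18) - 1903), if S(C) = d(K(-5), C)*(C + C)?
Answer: I*√2515 ≈ 50.15*I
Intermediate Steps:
d(s, z) = 1 + s*z (d(s, z) = z*s + 1 = s*z + 1 = 1 + s*z)
S(C) = 2*C*(1 - C) (S(C) = (1 - C)*(C + C) = (1 - C)*(2*C) = 2*C*(1 - C))
√(S(18) - 1903) = √(2*18*(1 - 1*18) - 1903) = √(2*18*(1 - 18) - 1903) = √(2*18*(-17) - 1903) = √(-612 - 1903) = √(-2515) = I*√2515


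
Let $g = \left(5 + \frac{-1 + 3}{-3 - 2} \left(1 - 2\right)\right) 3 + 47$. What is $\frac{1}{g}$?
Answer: $\frac{5}{316} \approx 0.015823$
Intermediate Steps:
$g = \frac{316}{5}$ ($g = \left(5 + \frac{2}{-5} \left(1 - 2\right)\right) 3 + 47 = \left(5 + 2 \left(- \frac{1}{5}\right) \left(-1\right)\right) 3 + 47 = \left(5 - - \frac{2}{5}\right) 3 + 47 = \left(5 + \frac{2}{5}\right) 3 + 47 = \frac{27}{5} \cdot 3 + 47 = \frac{81}{5} + 47 = \frac{316}{5} \approx 63.2$)
$\frac{1}{g} = \frac{1}{\frac{316}{5}} = \frac{5}{316}$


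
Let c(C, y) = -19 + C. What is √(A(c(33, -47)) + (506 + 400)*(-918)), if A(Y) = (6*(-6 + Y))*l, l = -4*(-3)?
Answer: 6*I*√23087 ≈ 911.66*I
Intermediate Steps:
l = 12
A(Y) = -432 + 72*Y (A(Y) = (6*(-6 + Y))*12 = (-36 + 6*Y)*12 = -432 + 72*Y)
√(A(c(33, -47)) + (506 + 400)*(-918)) = √((-432 + 72*(-19 + 33)) + (506 + 400)*(-918)) = √((-432 + 72*14) + 906*(-918)) = √((-432 + 1008) - 831708) = √(576 - 831708) = √(-831132) = 6*I*√23087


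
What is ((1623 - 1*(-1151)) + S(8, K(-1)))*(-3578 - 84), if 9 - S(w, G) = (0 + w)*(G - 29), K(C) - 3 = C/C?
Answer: -10923746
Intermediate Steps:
K(C) = 4 (K(C) = 3 + C/C = 3 + 1 = 4)
S(w, G) = 9 - w*(-29 + G) (S(w, G) = 9 - (0 + w)*(G - 29) = 9 - w*(-29 + G))
((1623 - 1*(-1151)) + S(8, K(-1)))*(-3578 - 84) = ((1623 - 1*(-1151)) + (9 + 29*8 - 1*4*8))*(-3578 - 84) = ((1623 + 1151) + (9 + 232 - 32))*(-3662) = (2774 + 209)*(-3662) = 2983*(-3662) = -10923746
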